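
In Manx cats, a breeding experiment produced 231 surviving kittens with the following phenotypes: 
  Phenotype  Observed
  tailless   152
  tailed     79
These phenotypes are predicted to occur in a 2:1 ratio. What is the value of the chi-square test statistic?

0.078

Under the 2:1 hypothesis (Σ ratio = 3, N = 231):
  tailless: 231 × 2/3 = 154
  tailed: 231 × 1/3 = 77
χ² = Σ (O − E)² / E
  tailless: (152 − 154)² / 154 = 0.0260
  tailed: (79 − 77)² / 77 = 0.0519
χ² = 0.0260 + 0.0519 = 0.0779 ≈ 0.078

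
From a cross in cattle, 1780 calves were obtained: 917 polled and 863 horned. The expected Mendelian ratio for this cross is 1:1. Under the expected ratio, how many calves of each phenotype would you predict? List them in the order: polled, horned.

890, 890

Under the 1:1 hypothesis (Σ ratio = 2, N = 1780):
  polled: 1780 × 1/2 = 890
  horned: 1780 × 1/2 = 890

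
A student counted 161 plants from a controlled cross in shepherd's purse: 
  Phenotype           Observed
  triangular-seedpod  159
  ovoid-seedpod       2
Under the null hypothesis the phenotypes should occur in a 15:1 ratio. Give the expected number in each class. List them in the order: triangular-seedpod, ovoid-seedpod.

150.9375, 10.0625

Under the 15:1 hypothesis (Σ ratio = 16, N = 161):
  triangular-seedpod: 161 × 15/16 = 150.9375
  ovoid-seedpod: 161 × 1/16 = 10.0625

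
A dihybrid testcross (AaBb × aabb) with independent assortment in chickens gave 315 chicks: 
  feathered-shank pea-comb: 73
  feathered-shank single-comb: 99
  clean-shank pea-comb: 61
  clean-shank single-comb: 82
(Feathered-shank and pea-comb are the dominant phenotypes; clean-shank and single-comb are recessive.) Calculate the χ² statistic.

9.762

A dihybrid testcross with independent assortment gives a 1:1:1:1 ratio.
The 1:1:1:1 ratio has 4 parts, so with N = 315 the expected counts are:
  feathered-shank pea-comb: 315 × 1/4 = 78.75
  feathered-shank single-comb: 315 × 1/4 = 78.75
  clean-shank pea-comb: 315 × 1/4 = 78.75
  clean-shank single-comb: 315 × 1/4 = 78.75
χ² = Σ (O − E)² / E
  feathered-shank pea-comb: (73 − 78.75)² / 78.75 = 0.4198
  feathered-shank single-comb: (99 − 78.75)² / 78.75 = 5.2071
  clean-shank pea-comb: (61 − 78.75)² / 78.75 = 4.0008
  clean-shank single-comb: (82 − 78.75)² / 78.75 = 0.1341
χ² = 0.4198 + 5.2071 + 4.0008 + 0.1341 = 9.7618 ≈ 9.762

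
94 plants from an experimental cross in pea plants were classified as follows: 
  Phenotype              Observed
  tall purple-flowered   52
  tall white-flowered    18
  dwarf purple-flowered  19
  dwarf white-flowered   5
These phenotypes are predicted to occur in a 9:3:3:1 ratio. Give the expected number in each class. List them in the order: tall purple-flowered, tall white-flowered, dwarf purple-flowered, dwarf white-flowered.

52.875, 17.625, 17.625, 5.875

The 9:3:3:1 ratio has 16 parts, so with N = 94 the expected counts are:
  tall purple-flowered: 94 × 9/16 = 52.875
  tall white-flowered: 94 × 3/16 = 17.625
  dwarf purple-flowered: 94 × 3/16 = 17.625
  dwarf white-flowered: 94 × 1/16 = 5.875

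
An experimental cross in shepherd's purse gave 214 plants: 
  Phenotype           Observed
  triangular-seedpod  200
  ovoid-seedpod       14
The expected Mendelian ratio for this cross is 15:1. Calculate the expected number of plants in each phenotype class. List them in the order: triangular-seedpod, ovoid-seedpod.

200.625, 13.375

Under the 15:1 hypothesis (Σ ratio = 16, N = 214):
  triangular-seedpod: 214 × 15/16 = 200.625
  ovoid-seedpod: 214 × 1/16 = 13.375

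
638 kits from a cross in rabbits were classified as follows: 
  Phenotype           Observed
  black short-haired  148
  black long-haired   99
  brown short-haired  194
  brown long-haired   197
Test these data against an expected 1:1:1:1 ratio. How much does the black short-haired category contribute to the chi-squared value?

0.829

Under the 1:1:1:1 hypothesis (Σ ratio = 4, N = 638):
  black short-haired: 638 × 1/4 = 159.5
  black long-haired: 638 × 1/4 = 159.5
  brown short-haired: 638 × 1/4 = 159.5
  brown long-haired: 638 × 1/4 = 159.5
Contribution of black short-haired: (148 − 159.5)² / 159.5 = 0.8292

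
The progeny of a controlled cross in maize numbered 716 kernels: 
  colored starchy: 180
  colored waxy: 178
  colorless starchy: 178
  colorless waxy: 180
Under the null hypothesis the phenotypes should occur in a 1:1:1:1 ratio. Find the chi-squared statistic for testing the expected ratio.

0.022

The 1:1:1:1 ratio has 4 parts, so with N = 716 the expected counts are:
  colored starchy: 716 × 1/4 = 179
  colored waxy: 716 × 1/4 = 179
  colorless starchy: 716 × 1/4 = 179
  colorless waxy: 716 × 1/4 = 179
χ² = Σ (O − E)² / E
  colored starchy: (180 − 179)² / 179 = 0.0056
  colored waxy: (178 − 179)² / 179 = 0.0056
  colorless starchy: (178 − 179)² / 179 = 0.0056
  colorless waxy: (180 − 179)² / 179 = 0.0056
χ² = 0.0056 + 0.0056 + 0.0056 + 0.0056 = 0.0224 ≈ 0.022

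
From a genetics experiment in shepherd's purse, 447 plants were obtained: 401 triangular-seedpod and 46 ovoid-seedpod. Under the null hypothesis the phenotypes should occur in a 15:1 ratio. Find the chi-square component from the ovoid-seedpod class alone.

11.678

Under the 15:1 hypothesis (Σ ratio = 16, N = 447):
  triangular-seedpod: 447 × 15/16 = 419.0625
  ovoid-seedpod: 447 × 1/16 = 27.9375
Contribution of ovoid-seedpod: (46 − 27.9375)² / 27.9375 = 11.6780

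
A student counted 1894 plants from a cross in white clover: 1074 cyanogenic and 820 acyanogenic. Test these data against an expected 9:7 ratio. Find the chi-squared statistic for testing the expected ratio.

0.160

Expected counts for N = 1894 under a 9:7 ratio (total parts = 16):
  cyanogenic: 1894 × 9/16 = 1065.375
  acyanogenic: 1894 × 7/16 = 828.625
χ² = Σ (O − E)² / E
  cyanogenic: (1074 − 1065.375)² / 1065.375 = 0.0698
  acyanogenic: (820 − 828.625)² / 828.625 = 0.0898
χ² = 0.0698 + 0.0898 = 0.1596 ≈ 0.160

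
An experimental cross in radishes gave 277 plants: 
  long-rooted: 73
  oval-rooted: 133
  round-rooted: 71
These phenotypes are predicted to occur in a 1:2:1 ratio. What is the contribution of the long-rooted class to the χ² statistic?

0.203

Under the 1:2:1 hypothesis (Σ ratio = 4, N = 277):
  long-rooted: 277 × 1/4 = 69.25
  oval-rooted: 277 × 2/4 = 138.5
  round-rooted: 277 × 1/4 = 69.25
Contribution of long-rooted: (73 − 69.25)² / 69.25 = 0.2031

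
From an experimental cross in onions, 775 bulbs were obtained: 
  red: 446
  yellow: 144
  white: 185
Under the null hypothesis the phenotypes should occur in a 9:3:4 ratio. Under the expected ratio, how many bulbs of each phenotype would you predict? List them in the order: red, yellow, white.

Under the 9:3:4 hypothesis (Σ ratio = 16, N = 775):
  red: 775 × 9/16 = 435.9375
  yellow: 775 × 3/16 = 145.3125
  white: 775 × 4/16 = 193.75

435.9375, 145.3125, 193.75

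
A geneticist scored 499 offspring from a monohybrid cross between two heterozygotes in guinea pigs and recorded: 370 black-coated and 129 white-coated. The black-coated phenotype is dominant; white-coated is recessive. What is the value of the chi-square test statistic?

0.193

For a monohybrid cross between heterozygotes with complete dominance, the expected phenotypic ratio is 3:1.
The 3:1 ratio has 4 parts, so with N = 499 the expected counts are:
  black-coated: 499 × 3/4 = 374.25
  white-coated: 499 × 1/4 = 124.75
χ² = Σ (O − E)² / E
  black-coated: (370 − 374.25)² / 374.25 = 0.0483
  white-coated: (129 − 124.75)² / 124.75 = 0.1448
χ² = 0.0483 + 0.1448 = 0.1931 ≈ 0.193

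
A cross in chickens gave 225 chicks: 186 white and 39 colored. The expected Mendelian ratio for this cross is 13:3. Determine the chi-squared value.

0.296

Expected counts for N = 225 under a 13:3 ratio (total parts = 16):
  white: 225 × 13/16 = 182.8125
  colored: 225 × 3/16 = 42.1875
χ² = Σ (O − E)² / E
  white: (186 − 182.8125)² / 182.8125 = 0.0556
  colored: (39 − 42.1875)² / 42.1875 = 0.2408
χ² = 0.0556 + 0.2408 = 0.2964 ≈ 0.296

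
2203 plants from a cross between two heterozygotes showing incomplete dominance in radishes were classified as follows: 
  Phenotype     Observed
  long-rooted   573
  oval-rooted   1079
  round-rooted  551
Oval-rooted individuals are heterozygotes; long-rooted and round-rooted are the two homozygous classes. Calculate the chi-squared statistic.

1.359

With incomplete dominance, a heterozygote × heterozygote cross gives a 1:2:1 phenotypic ratio.
Total ratio parts = 4. Expected numbers out of 2203:
  long-rooted: 2203 × 1/4 = 550.75
  oval-rooted: 2203 × 2/4 = 1101.5
  round-rooted: 2203 × 1/4 = 550.75
χ² = Σ (O − E)² / E
  long-rooted: (573 − 550.75)² / 550.75 = 0.8989
  oval-rooted: (1079 − 1101.5)² / 1101.5 = 0.4596
  round-rooted: (551 − 550.75)² / 550.75 = 0.0001
χ² = 0.8989 + 0.4596 + 0.0001 = 1.3586 ≈ 1.359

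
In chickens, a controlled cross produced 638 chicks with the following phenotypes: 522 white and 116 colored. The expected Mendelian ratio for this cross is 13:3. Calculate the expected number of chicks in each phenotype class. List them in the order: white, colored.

518.375, 119.625

Under the 13:3 hypothesis (Σ ratio = 16, N = 638):
  white: 638 × 13/16 = 518.375
  colored: 638 × 3/16 = 119.625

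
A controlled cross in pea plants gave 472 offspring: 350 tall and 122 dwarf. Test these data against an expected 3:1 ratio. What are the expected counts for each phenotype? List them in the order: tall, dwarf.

Under the 3:1 hypothesis (Σ ratio = 4, N = 472):
  tall: 472 × 3/4 = 354
  dwarf: 472 × 1/4 = 118

354, 118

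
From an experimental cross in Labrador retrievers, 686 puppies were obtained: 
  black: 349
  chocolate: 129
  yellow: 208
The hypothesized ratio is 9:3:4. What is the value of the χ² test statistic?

11.293

Expected counts for N = 686 under a 9:3:4 ratio (total parts = 16):
  black: 686 × 9/16 = 385.875
  chocolate: 686 × 3/16 = 128.625
  yellow: 686 × 4/16 = 171.5
χ² = Σ (O − E)² / E
  black: (349 − 385.875)² / 385.875 = 3.5239
  chocolate: (129 − 128.625)² / 128.625 = 0.0011
  yellow: (208 − 171.5)² / 171.5 = 7.7682
χ² = 3.5239 + 0.0011 + 7.7682 = 11.2932 ≈ 11.293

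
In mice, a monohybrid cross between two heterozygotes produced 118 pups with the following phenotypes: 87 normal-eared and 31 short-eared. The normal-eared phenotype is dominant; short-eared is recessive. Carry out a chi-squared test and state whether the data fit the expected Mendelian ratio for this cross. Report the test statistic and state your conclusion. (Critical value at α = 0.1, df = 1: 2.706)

0.102; consistent

For a monohybrid cross between heterozygotes with complete dominance, the expected phenotypic ratio is 3:1.
Total ratio parts = 4. Expected numbers out of 118:
  normal-eared: 118 × 3/4 = 88.5
  short-eared: 118 × 1/4 = 29.5
χ² = Σ (O − E)² / E
  normal-eared: (87 − 88.5)² / 88.5 = 0.0254
  short-eared: (31 − 29.5)² / 29.5 = 0.0763
χ² = 0.0254 + 0.0763 = 0.1017 ≈ 0.102
Degrees of freedom = 2 − 1 = 1; critical value at α = 0.1 is 2.706.
Since 0.102 < 2.706, we fail to reject the null hypothesis — the data are consistent with the 3:1 ratio.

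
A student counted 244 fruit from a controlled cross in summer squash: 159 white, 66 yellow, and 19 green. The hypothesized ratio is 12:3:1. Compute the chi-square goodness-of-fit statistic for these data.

The 12:3:1 ratio has 16 parts, so with N = 244 the expected counts are:
  white: 244 × 12/16 = 183
  yellow: 244 × 3/16 = 45.75
  green: 244 × 1/16 = 15.25
χ² = Σ (O − E)² / E
  white: (159 − 183)² / 183 = 3.1475
  yellow: (66 − 45.75)² / 45.75 = 8.9631
  green: (19 − 15.25)² / 15.25 = 0.9221
χ² = 3.1475 + 8.9631 + 0.9221 = 13.0327 ≈ 13.033

13.033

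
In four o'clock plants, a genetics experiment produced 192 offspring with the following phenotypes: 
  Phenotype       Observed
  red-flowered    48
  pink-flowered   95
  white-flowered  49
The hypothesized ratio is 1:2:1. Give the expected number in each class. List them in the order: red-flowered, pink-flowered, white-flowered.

Under the 1:2:1 hypothesis (Σ ratio = 4, N = 192):
  red-flowered: 192 × 1/4 = 48
  pink-flowered: 192 × 2/4 = 96
  white-flowered: 192 × 1/4 = 48

48, 96, 48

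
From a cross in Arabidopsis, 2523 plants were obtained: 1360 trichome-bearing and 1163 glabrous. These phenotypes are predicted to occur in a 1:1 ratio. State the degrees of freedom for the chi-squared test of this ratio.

1

A goodness-of-fit test with 2 phenotype classes has df = 2 − 1 = 1.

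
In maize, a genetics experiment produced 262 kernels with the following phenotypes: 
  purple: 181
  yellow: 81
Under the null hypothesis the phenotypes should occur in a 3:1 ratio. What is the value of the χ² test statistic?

Expected counts for N = 262 under a 3:1 ratio (total parts = 4):
  purple: 262 × 3/4 = 196.5
  yellow: 262 × 1/4 = 65.5
χ² = Σ (O − E)² / E
  purple: (181 − 196.5)² / 196.5 = 1.2226
  yellow: (81 − 65.5)² / 65.5 = 3.6679
χ² = 1.2226 + 3.6679 = 4.8905 ≈ 4.891

4.891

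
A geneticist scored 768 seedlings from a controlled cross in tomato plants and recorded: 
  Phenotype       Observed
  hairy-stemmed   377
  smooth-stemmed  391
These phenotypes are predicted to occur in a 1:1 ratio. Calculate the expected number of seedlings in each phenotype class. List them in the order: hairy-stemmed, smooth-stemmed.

384, 384

Under the 1:1 hypothesis (Σ ratio = 2, N = 768):
  hairy-stemmed: 768 × 1/2 = 384
  smooth-stemmed: 768 × 1/2 = 384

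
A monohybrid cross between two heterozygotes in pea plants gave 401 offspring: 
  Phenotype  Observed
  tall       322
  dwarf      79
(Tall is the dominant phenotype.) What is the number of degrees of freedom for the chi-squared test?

1

For a monohybrid cross between heterozygotes with complete dominance, the expected phenotypic ratio is 3:1.
A goodness-of-fit test with 2 phenotype classes has df = 2 − 1 = 1.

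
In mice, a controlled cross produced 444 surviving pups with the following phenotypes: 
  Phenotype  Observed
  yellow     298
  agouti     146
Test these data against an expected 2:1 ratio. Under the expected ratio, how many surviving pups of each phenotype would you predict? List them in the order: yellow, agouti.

Under the 2:1 hypothesis (Σ ratio = 3, N = 444):
  yellow: 444 × 2/3 = 296
  agouti: 444 × 1/3 = 148

296, 148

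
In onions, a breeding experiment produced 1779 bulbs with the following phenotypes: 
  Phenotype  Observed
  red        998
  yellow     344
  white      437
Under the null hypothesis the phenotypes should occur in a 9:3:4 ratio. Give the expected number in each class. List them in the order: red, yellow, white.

1000.6875, 333.5625, 444.75

Expected counts for N = 1779 under a 9:3:4 ratio (total parts = 16):
  red: 1779 × 9/16 = 1000.6875
  yellow: 1779 × 3/16 = 333.5625
  white: 1779 × 4/16 = 444.75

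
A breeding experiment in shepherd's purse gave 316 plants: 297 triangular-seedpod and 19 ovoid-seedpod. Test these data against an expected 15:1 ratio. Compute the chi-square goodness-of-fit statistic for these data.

The 15:1 ratio has 16 parts, so with N = 316 the expected counts are:
  triangular-seedpod: 316 × 15/16 = 296.25
  ovoid-seedpod: 316 × 1/16 = 19.75
χ² = Σ (O − E)² / E
  triangular-seedpod: (297 − 296.25)² / 296.25 = 0.0019
  ovoid-seedpod: (19 − 19.75)² / 19.75 = 0.0285
χ² = 0.0019 + 0.0285 = 0.0304 ≈ 0.030

0.030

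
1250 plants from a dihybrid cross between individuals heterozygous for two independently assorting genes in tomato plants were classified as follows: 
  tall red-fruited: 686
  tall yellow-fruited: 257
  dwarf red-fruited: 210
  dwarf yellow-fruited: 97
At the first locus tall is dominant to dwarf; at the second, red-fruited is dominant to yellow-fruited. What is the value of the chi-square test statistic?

9.696

A dihybrid F₂ with independent assortment and complete dominance at both loci gives a 9:3:3:1 phenotypic ratio.
Under the 9:3:3:1 hypothesis (Σ ratio = 16, N = 1250):
  tall red-fruited: 1250 × 9/16 = 703.125
  tall yellow-fruited: 1250 × 3/16 = 234.375
  dwarf red-fruited: 1250 × 3/16 = 234.375
  dwarf yellow-fruited: 1250 × 1/16 = 78.125
χ² = Σ (O − E)² / E
  tall red-fruited: (686 − 703.125)² / 703.125 = 0.4171
  tall yellow-fruited: (257 − 234.375)² / 234.375 = 2.1841
  dwarf red-fruited: (210 − 234.375)² / 234.375 = 2.5350
  dwarf yellow-fruited: (97 − 78.125)² / 78.125 = 4.5602
χ² = 0.4171 + 2.1841 + 2.5350 + 4.5602 = 9.6964 ≈ 9.696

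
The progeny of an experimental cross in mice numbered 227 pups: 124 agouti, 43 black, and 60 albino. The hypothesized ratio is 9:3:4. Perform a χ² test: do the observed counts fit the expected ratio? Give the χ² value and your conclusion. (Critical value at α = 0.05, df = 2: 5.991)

Under the 9:3:4 hypothesis (Σ ratio = 16, N = 227):
  agouti: 227 × 9/16 = 127.6875
  black: 227 × 3/16 = 42.5625
  albino: 227 × 4/16 = 56.75
χ² = Σ (O − E)² / E
  agouti: (124 − 127.6875)² / 127.6875 = 0.1065
  black: (43 − 42.5625)² / 42.5625 = 0.0045
  albino: (60 − 56.75)² / 56.75 = 0.1861
χ² = 0.1065 + 0.0045 + 0.1861 = 0.2971 ≈ 0.297
Degrees of freedom = 3 − 1 = 2; critical value at α = 0.05 is 5.991.
Since 0.297 < 5.991, we fail to reject the null hypothesis — the data are consistent with the 9:3:4 ratio.

0.297; consistent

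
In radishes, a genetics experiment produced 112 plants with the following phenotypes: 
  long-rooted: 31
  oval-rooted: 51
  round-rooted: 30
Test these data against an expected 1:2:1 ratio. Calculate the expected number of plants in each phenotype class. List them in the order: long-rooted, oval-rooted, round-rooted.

Expected counts for N = 112 under a 1:2:1 ratio (total parts = 4):
  long-rooted: 112 × 1/4 = 28
  oval-rooted: 112 × 2/4 = 56
  round-rooted: 112 × 1/4 = 28

28, 56, 28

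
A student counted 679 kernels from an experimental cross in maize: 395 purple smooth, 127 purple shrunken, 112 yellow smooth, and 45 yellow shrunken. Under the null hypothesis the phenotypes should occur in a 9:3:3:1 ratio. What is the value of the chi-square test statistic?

Under the 9:3:3:1 hypothesis (Σ ratio = 16, N = 679):
  purple smooth: 679 × 9/16 = 381.9375
  purple shrunken: 679 × 3/16 = 127.3125
  yellow smooth: 679 × 3/16 = 127.3125
  yellow shrunken: 679 × 1/16 = 42.4375
χ² = Σ (O − E)² / E
  purple smooth: (395 − 381.9375)² / 381.9375 = 0.4467
  purple shrunken: (127 − 127.3125)² / 127.3125 = 0.0008
  yellow smooth: (112 − 127.3125)² / 127.3125 = 1.8417
  yellow shrunken: (45 − 42.4375)² / 42.4375 = 0.1547
χ² = 0.4467 + 0.0008 + 1.8417 + 0.1547 = 2.4439 ≈ 2.444

2.444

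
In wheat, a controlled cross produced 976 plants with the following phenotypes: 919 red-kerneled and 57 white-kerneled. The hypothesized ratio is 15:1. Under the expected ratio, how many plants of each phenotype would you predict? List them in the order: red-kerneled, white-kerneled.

Expected counts for N = 976 under a 15:1 ratio (total parts = 16):
  red-kerneled: 976 × 15/16 = 915
  white-kerneled: 976 × 1/16 = 61

915, 61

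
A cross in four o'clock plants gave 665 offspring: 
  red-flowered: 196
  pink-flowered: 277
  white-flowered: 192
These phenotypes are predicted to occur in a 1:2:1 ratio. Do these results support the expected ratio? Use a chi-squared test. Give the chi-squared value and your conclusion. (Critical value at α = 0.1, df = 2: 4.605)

Under the 1:2:1 hypothesis (Σ ratio = 4, N = 665):
  red-flowered: 665 × 1/4 = 166.25
  pink-flowered: 665 × 2/4 = 332.5
  white-flowered: 665 × 1/4 = 166.25
χ² = Σ (O − E)² / E
  red-flowered: (196 − 166.25)² / 166.25 = 5.3237
  pink-flowered: (277 − 332.5)² / 332.5 = 9.2639
  white-flowered: (192 − 166.25)² / 166.25 = 3.9883
χ² = 5.3237 + 9.2639 + 3.9883 = 18.5759 ≈ 18.576
Degrees of freedom = 3 − 1 = 2; critical value at α = 0.1 is 4.605.
Since 18.576 > 4.605, we reject the null hypothesis — the data do not fit the 1:2:1 ratio.

18.576; not consistent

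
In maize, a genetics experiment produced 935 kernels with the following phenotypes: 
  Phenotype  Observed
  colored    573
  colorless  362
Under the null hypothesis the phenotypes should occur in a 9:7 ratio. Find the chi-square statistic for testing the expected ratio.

Expected counts for N = 935 under a 9:7 ratio (total parts = 16):
  colored: 935 × 9/16 = 525.9375
  colorless: 935 × 7/16 = 409.0625
χ² = Σ (O − E)² / E
  colored: (573 − 525.9375)² / 525.9375 = 4.2113
  colorless: (362 − 409.0625)² / 409.0625 = 5.4145
χ² = 4.2113 + 5.4145 = 9.6258 ≈ 9.626

9.626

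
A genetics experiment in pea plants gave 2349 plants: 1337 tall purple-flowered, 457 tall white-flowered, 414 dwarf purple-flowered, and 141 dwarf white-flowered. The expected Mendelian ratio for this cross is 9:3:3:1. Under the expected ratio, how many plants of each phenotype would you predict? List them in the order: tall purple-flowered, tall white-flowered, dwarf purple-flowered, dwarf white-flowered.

The 9:3:3:1 ratio has 16 parts, so with N = 2349 the expected counts are:
  tall purple-flowered: 2349 × 9/16 = 1321.3125
  tall white-flowered: 2349 × 3/16 = 440.4375
  dwarf purple-flowered: 2349 × 3/16 = 440.4375
  dwarf white-flowered: 2349 × 1/16 = 146.8125

1321.3125, 440.4375, 440.4375, 146.8125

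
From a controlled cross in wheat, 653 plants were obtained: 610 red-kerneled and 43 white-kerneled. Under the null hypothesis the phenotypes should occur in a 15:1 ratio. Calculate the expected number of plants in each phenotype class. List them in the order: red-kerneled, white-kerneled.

612.1875, 40.8125

Expected counts for N = 653 under a 15:1 ratio (total parts = 16):
  red-kerneled: 653 × 15/16 = 612.1875
  white-kerneled: 653 × 1/16 = 40.8125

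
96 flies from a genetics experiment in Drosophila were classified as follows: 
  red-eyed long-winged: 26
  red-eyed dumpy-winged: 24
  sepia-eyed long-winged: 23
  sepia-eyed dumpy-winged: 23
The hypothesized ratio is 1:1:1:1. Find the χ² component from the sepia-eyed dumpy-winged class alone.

0.042

The 1:1:1:1 ratio has 4 parts, so with N = 96 the expected counts are:
  red-eyed long-winged: 96 × 1/4 = 24
  red-eyed dumpy-winged: 96 × 1/4 = 24
  sepia-eyed long-winged: 96 × 1/4 = 24
  sepia-eyed dumpy-winged: 96 × 1/4 = 24
Contribution of sepia-eyed dumpy-winged: (23 − 24)² / 24 = 0.0417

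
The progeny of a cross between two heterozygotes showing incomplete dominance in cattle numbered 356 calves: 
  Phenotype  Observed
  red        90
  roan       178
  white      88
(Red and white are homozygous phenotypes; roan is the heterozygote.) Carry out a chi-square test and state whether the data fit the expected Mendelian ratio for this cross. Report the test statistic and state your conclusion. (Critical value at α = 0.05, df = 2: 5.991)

0.022; consistent

With incomplete dominance, a heterozygote × heterozygote cross gives a 1:2:1 phenotypic ratio.
Expected counts for N = 356 under a 1:2:1 ratio (total parts = 4):
  red: 356 × 1/4 = 89
  roan: 356 × 2/4 = 178
  white: 356 × 1/4 = 89
χ² = Σ (O − E)² / E
  red: (90 − 89)² / 89 = 0.0112
  roan: (178 − 178)² / 178 = 0.0000
  white: (88 − 89)² / 89 = 0.0112
χ² = 0.0112 + 0.0000 + 0.0112 = 0.0224 ≈ 0.022
Degrees of freedom = 3 − 1 = 2; critical value at α = 0.05 is 5.991.
Since 0.022 < 5.991, we fail to reject the null hypothesis — the data are consistent with the 1:2:1 ratio.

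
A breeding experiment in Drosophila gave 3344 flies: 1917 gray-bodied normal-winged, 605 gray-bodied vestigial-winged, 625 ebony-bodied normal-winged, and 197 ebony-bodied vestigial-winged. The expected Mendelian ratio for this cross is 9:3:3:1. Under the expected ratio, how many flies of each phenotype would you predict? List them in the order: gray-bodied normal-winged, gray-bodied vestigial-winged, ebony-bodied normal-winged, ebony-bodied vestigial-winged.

1881, 627, 627, 209

Expected counts for N = 3344 under a 9:3:3:1 ratio (total parts = 16):
  gray-bodied normal-winged: 3344 × 9/16 = 1881
  gray-bodied vestigial-winged: 3344 × 3/16 = 627
  ebony-bodied normal-winged: 3344 × 3/16 = 627
  ebony-bodied vestigial-winged: 3344 × 1/16 = 209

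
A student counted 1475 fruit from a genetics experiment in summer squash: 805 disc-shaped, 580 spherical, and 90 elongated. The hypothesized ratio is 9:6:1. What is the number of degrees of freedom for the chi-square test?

2

A goodness-of-fit test with 3 phenotype classes has df = 3 − 1 = 2.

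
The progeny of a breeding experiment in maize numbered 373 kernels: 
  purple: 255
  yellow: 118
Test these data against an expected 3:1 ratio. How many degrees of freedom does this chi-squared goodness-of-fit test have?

1

A goodness-of-fit test with 2 phenotype classes has df = 2 − 1 = 1.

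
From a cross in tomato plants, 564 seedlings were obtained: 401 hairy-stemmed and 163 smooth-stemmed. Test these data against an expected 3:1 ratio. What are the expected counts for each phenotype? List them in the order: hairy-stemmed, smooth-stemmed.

Under the 3:1 hypothesis (Σ ratio = 4, N = 564):
  hairy-stemmed: 564 × 3/4 = 423
  smooth-stemmed: 564 × 1/4 = 141

423, 141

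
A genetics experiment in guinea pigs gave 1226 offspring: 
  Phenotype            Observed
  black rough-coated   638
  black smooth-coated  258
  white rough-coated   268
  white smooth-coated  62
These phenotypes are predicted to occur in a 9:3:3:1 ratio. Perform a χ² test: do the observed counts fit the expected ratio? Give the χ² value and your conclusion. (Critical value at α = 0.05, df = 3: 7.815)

16.420; not consistent

Expected counts for N = 1226 under a 9:3:3:1 ratio (total parts = 16):
  black rough-coated: 1226 × 9/16 = 689.625
  black smooth-coated: 1226 × 3/16 = 229.875
  white rough-coated: 1226 × 3/16 = 229.875
  white smooth-coated: 1226 × 1/16 = 76.625
χ² = Σ (O − E)² / E
  black rough-coated: (638 − 689.625)² / 689.625 = 3.8646
  black smooth-coated: (258 − 229.875)² / 229.875 = 3.4411
  white rough-coated: (268 − 229.875)² / 229.875 = 6.3231
  white smooth-coated: (62 − 76.625)² / 76.625 = 2.7914
χ² = 3.8646 + 3.4411 + 6.3231 + 2.7914 = 16.4202 ≈ 16.420
Degrees of freedom = 4 − 1 = 3; critical value at α = 0.05 is 7.815.
Since 16.420 > 7.815, we reject the null hypothesis — the data do not fit the 9:3:3:1 ratio.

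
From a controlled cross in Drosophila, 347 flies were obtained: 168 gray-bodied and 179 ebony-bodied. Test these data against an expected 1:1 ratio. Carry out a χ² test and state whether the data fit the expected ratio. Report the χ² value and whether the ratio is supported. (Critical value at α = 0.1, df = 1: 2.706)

Expected counts for N = 347 under a 1:1 ratio (total parts = 2):
  gray-bodied: 347 × 1/2 = 173.5
  ebony-bodied: 347 × 1/2 = 173.5
χ² = Σ (O − E)² / E
  gray-bodied: (168 − 173.5)² / 173.5 = 0.1744
  ebony-bodied: (179 − 173.5)² / 173.5 = 0.1744
χ² = 0.1744 + 0.1744 = 0.3488 ≈ 0.349
Degrees of freedom = 2 − 1 = 1; critical value at α = 0.1 is 2.706.
Since 0.349 < 2.706, we fail to reject the null hypothesis — the data are consistent with the 1:1 ratio.

0.349; consistent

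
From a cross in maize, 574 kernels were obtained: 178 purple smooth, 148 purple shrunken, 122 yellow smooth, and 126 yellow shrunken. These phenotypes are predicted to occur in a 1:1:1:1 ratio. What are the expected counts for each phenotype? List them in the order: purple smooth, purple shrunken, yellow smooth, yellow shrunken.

143.5, 143.5, 143.5, 143.5

Under the 1:1:1:1 hypothesis (Σ ratio = 4, N = 574):
  purple smooth: 574 × 1/4 = 143.5
  purple shrunken: 574 × 1/4 = 143.5
  yellow smooth: 574 × 1/4 = 143.5
  yellow shrunken: 574 × 1/4 = 143.5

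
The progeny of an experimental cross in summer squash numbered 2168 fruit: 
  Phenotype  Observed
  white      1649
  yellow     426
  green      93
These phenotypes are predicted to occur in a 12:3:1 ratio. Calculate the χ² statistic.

14.591

The 12:3:1 ratio has 16 parts, so with N = 2168 the expected counts are:
  white: 2168 × 12/16 = 1626
  yellow: 2168 × 3/16 = 406.5
  green: 2168 × 1/16 = 135.5
χ² = Σ (O − E)² / E
  white: (1649 − 1626)² / 1626 = 0.3253
  yellow: (426 − 406.5)² / 406.5 = 0.9354
  green: (93 − 135.5)² / 135.5 = 13.3303
χ² = 0.3253 + 0.9354 + 13.3303 = 14.591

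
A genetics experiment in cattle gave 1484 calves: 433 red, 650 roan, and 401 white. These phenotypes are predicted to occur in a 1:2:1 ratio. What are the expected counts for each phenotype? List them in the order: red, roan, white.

Under the 1:2:1 hypothesis (Σ ratio = 4, N = 1484):
  red: 1484 × 1/4 = 371
  roan: 1484 × 2/4 = 742
  white: 1484 × 1/4 = 371

371, 742, 371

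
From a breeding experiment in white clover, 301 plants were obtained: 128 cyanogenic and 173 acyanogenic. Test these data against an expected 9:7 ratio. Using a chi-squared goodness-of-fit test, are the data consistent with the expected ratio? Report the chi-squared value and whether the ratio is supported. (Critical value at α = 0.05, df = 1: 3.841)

The 9:7 ratio has 16 parts, so with N = 301 the expected counts are:
  cyanogenic: 301 × 9/16 = 169.3125
  acyanogenic: 301 × 7/16 = 131.6875
χ² = Σ (O − E)² / E
  cyanogenic: (128 − 169.3125)² / 169.3125 = 10.0803
  acyanogenic: (173 − 131.6875)² / 131.6875 = 12.9604
χ² = 10.0803 + 12.9604 = 23.0407 ≈ 23.041
Degrees of freedom = 2 − 1 = 1; critical value at α = 0.05 is 3.841.
Since 23.041 > 3.841, we reject the null hypothesis — the data do not fit the 9:7 ratio.

23.041; not consistent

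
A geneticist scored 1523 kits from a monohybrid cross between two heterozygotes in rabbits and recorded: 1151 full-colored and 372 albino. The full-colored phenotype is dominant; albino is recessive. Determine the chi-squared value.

For a monohybrid cross between heterozygotes with complete dominance, the expected phenotypic ratio is 3:1.
Under the 3:1 hypothesis (Σ ratio = 4, N = 1523):
  full-colored: 1523 × 3/4 = 1142.25
  albino: 1523 × 1/4 = 380.75
χ² = Σ (O − E)² / E
  full-colored: (1151 − 1142.25)² / 1142.25 = 0.0670
  albino: (372 − 380.75)² / 380.75 = 0.2011
χ² = 0.0670 + 0.2011 = 0.2681 ≈ 0.268

0.268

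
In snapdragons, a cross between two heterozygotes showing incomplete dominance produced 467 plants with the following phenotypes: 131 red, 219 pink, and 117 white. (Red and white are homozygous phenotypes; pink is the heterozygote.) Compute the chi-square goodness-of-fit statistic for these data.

2.640

With incomplete dominance, a heterozygote × heterozygote cross gives a 1:2:1 phenotypic ratio.
The 1:2:1 ratio has 4 parts, so with N = 467 the expected counts are:
  red: 467 × 1/4 = 116.75
  pink: 467 × 2/4 = 233.5
  white: 467 × 1/4 = 116.75
χ² = Σ (O − E)² / E
  red: (131 − 116.75)² / 116.75 = 1.7393
  pink: (219 − 233.5)² / 233.5 = 0.9004
  white: (117 − 116.75)² / 116.75 = 0.0005
χ² = 1.7393 + 0.9004 + 0.0005 = 2.6402 ≈ 2.640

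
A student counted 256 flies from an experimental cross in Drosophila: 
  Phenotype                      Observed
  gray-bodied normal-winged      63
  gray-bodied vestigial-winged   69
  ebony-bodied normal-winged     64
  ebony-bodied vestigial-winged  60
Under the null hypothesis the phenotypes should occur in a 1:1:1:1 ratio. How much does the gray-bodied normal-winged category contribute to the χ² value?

Total ratio parts = 4. Expected numbers out of 256:
  gray-bodied normal-winged: 256 × 1/4 = 64
  gray-bodied vestigial-winged: 256 × 1/4 = 64
  ebony-bodied normal-winged: 256 × 1/4 = 64
  ebony-bodied vestigial-winged: 256 × 1/4 = 64
Contribution of gray-bodied normal-winged: (63 − 64)² / 64 = 0.0156

0.016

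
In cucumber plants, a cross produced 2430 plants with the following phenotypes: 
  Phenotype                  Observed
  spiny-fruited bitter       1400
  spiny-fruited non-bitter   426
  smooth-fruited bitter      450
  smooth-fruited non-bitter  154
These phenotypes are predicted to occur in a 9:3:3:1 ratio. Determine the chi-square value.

Total ratio parts = 16. Expected numbers out of 2430:
  spiny-fruited bitter: 2430 × 9/16 = 1366.875
  spiny-fruited non-bitter: 2430 × 3/16 = 455.625
  smooth-fruited bitter: 2430 × 3/16 = 455.625
  smooth-fruited non-bitter: 2430 × 1/16 = 151.875
χ² = Σ (O − E)² / E
  spiny-fruited bitter: (1400 − 1366.875)² / 1366.875 = 0.8028
  spiny-fruited non-bitter: (426 − 455.625)² / 455.625 = 1.9262
  smooth-fruited bitter: (450 − 455.625)² / 455.625 = 0.0694
  smooth-fruited non-bitter: (154 − 151.875)² / 151.875 = 0.0297
χ² = 0.8028 + 1.9262 + 0.0694 + 0.0297 = 2.8281 ≈ 2.828

2.828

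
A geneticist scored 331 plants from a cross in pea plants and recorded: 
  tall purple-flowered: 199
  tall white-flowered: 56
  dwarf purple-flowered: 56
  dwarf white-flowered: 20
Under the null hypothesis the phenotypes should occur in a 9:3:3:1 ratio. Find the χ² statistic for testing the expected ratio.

The 9:3:3:1 ratio has 16 parts, so with N = 331 the expected counts are:
  tall purple-flowered: 331 × 9/16 = 186.1875
  tall white-flowered: 331 × 3/16 = 62.0625
  dwarf purple-flowered: 331 × 3/16 = 62.0625
  dwarf white-flowered: 331 × 1/16 = 20.6875
χ² = Σ (O − E)² / E
  tall purple-flowered: (199 − 186.1875)² / 186.1875 = 0.8817
  tall white-flowered: (56 − 62.0625)² / 62.0625 = 0.5922
  dwarf purple-flowered: (56 − 62.0625)² / 62.0625 = 0.5922
  dwarf white-flowered: (20 − 20.6875)² / 20.6875 = 0.0228
χ² = 0.8817 + 0.5922 + 0.5922 + 0.0228 = 2.0889 ≈ 2.089

2.089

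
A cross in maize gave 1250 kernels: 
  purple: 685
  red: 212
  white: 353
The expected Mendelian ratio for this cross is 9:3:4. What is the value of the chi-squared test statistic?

Total ratio parts = 16. Expected numbers out of 1250:
  purple: 1250 × 9/16 = 703.125
  red: 1250 × 3/16 = 234.375
  white: 1250 × 4/16 = 312.5
χ² = Σ (O − E)² / E
  purple: (685 − 703.125)² / 703.125 = 0.4672
  red: (212 − 234.375)² / 234.375 = 2.1361
  white: (353 − 312.5)² / 312.5 = 5.2488
χ² = 0.4672 + 2.1361 + 5.2488 = 7.8521 ≈ 7.852

7.852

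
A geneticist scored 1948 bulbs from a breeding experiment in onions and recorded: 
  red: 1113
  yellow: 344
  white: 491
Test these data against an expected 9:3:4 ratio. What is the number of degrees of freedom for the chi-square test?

A goodness-of-fit test with 3 phenotype classes has df = 3 − 1 = 2.

2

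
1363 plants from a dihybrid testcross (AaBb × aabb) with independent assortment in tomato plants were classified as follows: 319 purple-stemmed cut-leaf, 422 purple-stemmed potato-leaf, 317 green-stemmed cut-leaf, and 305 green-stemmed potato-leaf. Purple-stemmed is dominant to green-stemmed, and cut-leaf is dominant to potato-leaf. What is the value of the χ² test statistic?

26.168

A dihybrid testcross with independent assortment gives a 1:1:1:1 ratio.
Under the 1:1:1:1 hypothesis (Σ ratio = 4, N = 1363):
  purple-stemmed cut-leaf: 1363 × 1/4 = 340.75
  purple-stemmed potato-leaf: 1363 × 1/4 = 340.75
  green-stemmed cut-leaf: 1363 × 1/4 = 340.75
  green-stemmed potato-leaf: 1363 × 1/4 = 340.75
χ² = Σ (O − E)² / E
  purple-stemmed cut-leaf: (319 − 340.75)² / 340.75 = 1.3883
  purple-stemmed potato-leaf: (422 − 340.75)² / 340.75 = 19.3736
  green-stemmed cut-leaf: (317 − 340.75)² / 340.75 = 1.6554
  green-stemmed potato-leaf: (305 − 340.75)² / 340.75 = 3.7507
χ² = 1.3883 + 19.3736 + 1.6554 + 3.7507 = 26.168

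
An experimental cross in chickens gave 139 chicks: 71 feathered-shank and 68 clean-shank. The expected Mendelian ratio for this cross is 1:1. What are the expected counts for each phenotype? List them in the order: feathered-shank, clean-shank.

69.5, 69.5

Total ratio parts = 2. Expected numbers out of 139:
  feathered-shank: 139 × 1/2 = 69.5
  clean-shank: 139 × 1/2 = 69.5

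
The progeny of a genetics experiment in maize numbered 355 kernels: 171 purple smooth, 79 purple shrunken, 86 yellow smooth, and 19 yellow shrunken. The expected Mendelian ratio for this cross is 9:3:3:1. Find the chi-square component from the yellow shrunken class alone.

Total ratio parts = 16. Expected numbers out of 355:
  purple smooth: 355 × 9/16 = 199.6875
  purple shrunken: 355 × 3/16 = 66.5625
  yellow smooth: 355 × 3/16 = 66.5625
  yellow shrunken: 355 × 1/16 = 22.1875
Contribution of yellow shrunken: (19 − 22.1875)² / 22.1875 = 0.4579

0.458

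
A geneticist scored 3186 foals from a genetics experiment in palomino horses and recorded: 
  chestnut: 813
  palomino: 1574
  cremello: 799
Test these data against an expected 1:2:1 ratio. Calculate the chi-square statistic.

Total ratio parts = 4. Expected numbers out of 3186:
  chestnut: 3186 × 1/4 = 796.5
  palomino: 3186 × 2/4 = 1593
  cremello: 3186 × 1/4 = 796.5
χ² = Σ (O − E)² / E
  chestnut: (813 − 796.5)² / 796.5 = 0.3418
  palomino: (1574 − 1593)² / 1593 = 0.2266
  cremello: (799 − 796.5)² / 796.5 = 0.0078
χ² = 0.3418 + 0.2266 + 0.0078 = 0.5762 ≈ 0.576

0.576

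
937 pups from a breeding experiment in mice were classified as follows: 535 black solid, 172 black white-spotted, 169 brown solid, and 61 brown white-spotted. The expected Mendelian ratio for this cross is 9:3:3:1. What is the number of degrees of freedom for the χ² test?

3

A goodness-of-fit test with 4 phenotype classes has df = 4 − 1 = 3.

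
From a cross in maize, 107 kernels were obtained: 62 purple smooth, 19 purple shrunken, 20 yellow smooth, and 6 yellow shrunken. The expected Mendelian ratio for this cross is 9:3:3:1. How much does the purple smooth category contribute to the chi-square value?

0.055

Under the 9:3:3:1 hypothesis (Σ ratio = 16, N = 107):
  purple smooth: 107 × 9/16 = 60.1875
  purple shrunken: 107 × 3/16 = 20.0625
  yellow smooth: 107 × 3/16 = 20.0625
  yellow shrunken: 107 × 1/16 = 6.6875
Contribution of purple smooth: (62 − 60.1875)² / 60.1875 = 0.0546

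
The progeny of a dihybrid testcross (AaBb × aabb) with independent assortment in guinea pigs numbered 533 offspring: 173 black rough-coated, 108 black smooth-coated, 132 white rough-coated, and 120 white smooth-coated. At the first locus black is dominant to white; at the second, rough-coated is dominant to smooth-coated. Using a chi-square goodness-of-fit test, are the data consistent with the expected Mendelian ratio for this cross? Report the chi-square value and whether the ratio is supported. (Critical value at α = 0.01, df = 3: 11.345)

A dihybrid testcross with independent assortment gives a 1:1:1:1 ratio.
Expected counts for N = 533 under a 1:1:1:1 ratio (total parts = 4):
  black rough-coated: 533 × 1/4 = 133.25
  black smooth-coated: 533 × 1/4 = 133.25
  white rough-coated: 533 × 1/4 = 133.25
  white smooth-coated: 533 × 1/4 = 133.25
χ² = Σ (O − E)² / E
  black rough-coated: (173 − 133.25)² / 133.25 = 11.8579
  black smooth-coated: (108 − 133.25)² / 133.25 = 4.7847
  white rough-coated: (132 − 133.25)² / 133.25 = 0.0117
  white smooth-coated: (120 − 133.25)² / 133.25 = 1.3175
χ² = 11.8579 + 4.7847 + 0.0117 + 1.3175 = 17.9718 ≈ 17.972
Degrees of freedom = 4 − 1 = 3; critical value at α = 0.01 is 11.345.
Since 17.972 > 11.345, we reject the null hypothesis — the data do not fit the 1:1:1:1 ratio.

17.972; not consistent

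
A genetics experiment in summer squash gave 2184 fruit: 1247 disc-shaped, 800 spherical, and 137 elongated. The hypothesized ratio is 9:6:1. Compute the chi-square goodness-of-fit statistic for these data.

Under the 9:6:1 hypothesis (Σ ratio = 16, N = 2184):
  disc-shaped: 2184 × 9/16 = 1228.5
  spherical: 2184 × 6/16 = 819
  elongated: 2184 × 1/16 = 136.5
χ² = Σ (O − E)² / E
  disc-shaped: (1247 − 1228.5)² / 1228.5 = 0.2786
  spherical: (800 − 819)² / 819 = 0.4408
  elongated: (137 − 136.5)² / 136.5 = 0.0018
χ² = 0.2786 + 0.4408 + 0.0018 = 0.7212 ≈ 0.721

0.721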